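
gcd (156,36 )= 12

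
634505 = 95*6679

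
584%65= 64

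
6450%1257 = 165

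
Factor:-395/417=-3^(-1 )*5^1 *79^1* 139^( - 1)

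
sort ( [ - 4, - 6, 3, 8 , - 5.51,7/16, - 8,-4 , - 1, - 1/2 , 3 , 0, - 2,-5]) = [ - 8,  -  6 ,-5.51, - 5,-4, -4,- 2, - 1 ,-1/2,0,7/16,  3, 3, 8] 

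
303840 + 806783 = 1110623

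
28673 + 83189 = 111862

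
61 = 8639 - 8578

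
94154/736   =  127 + 341/368 = 127.93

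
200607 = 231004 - 30397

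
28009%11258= 5493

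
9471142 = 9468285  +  2857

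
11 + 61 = 72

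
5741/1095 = 5741/1095 = 5.24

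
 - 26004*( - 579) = 15056316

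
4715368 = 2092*2254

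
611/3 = 203 + 2/3 = 203.67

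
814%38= 16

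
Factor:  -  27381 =-3^1*9127^1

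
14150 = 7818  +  6332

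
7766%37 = 33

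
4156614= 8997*462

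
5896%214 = 118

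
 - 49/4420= - 1 + 4371/4420 = -0.01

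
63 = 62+1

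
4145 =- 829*(-5)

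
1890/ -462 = -5 + 10/11=-4.09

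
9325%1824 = 205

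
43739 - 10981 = 32758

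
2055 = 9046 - 6991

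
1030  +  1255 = 2285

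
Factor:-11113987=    - 331^1*33577^1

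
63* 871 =54873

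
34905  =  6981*5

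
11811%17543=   11811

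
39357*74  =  2912418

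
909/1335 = 303/445  =  0.68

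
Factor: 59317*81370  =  4826624290 = 2^1 * 5^1 * 23^1 * 79^1*103^1 * 2579^1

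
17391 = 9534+7857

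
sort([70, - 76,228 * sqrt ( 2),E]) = [ - 76,E, 70,228 * sqrt (2 ) ] 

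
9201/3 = 3067 = 3067.00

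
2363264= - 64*(- 36926) 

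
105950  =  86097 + 19853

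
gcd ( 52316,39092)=116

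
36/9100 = 9/2275  =  0.00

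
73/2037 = 73/2037 =0.04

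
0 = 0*40822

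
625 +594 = 1219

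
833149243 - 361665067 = 471484176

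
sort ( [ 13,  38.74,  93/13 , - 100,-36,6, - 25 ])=[-100 , - 36, - 25,  6,  93/13,  13,38.74]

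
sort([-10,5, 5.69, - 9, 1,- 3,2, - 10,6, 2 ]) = [ - 10, - 10, - 9, - 3, 1,  2, 2,  5,5.69,6 ] 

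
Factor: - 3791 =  - 17^1*223^1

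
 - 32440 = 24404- 56844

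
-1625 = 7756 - 9381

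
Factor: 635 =5^1*127^1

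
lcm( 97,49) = 4753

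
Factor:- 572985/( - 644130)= 2^( - 1)*7^1*107^1*421^(-1) = 749/842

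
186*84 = 15624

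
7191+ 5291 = 12482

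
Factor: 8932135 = 5^1*79^1 * 22613^1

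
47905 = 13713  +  34192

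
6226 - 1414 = 4812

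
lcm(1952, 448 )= 27328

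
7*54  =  378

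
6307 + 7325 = 13632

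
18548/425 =18548/425 =43.64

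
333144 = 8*41643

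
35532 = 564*63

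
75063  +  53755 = 128818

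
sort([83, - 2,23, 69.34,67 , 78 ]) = [ - 2,23, 67, 69.34,78,  83 ]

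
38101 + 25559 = 63660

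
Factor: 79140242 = 2^1* 137^1* 288833^1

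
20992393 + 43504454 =64496847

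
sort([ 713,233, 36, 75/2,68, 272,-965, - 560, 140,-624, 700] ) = [ - 965, - 624, - 560 , 36,75/2,68,  140,233, 272,700, 713]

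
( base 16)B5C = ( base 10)2908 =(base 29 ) 3d8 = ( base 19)811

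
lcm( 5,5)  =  5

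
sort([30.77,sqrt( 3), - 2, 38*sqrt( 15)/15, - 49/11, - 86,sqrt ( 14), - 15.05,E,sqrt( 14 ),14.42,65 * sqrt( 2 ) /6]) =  [-86, - 15.05, - 49/11, - 2,sqrt( 3),  E,sqrt( 14 ),sqrt( 14 ),  38*sqrt(15) /15,  14.42,65*sqrt( 2 ) /6,30.77] 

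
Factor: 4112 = 2^4 * 257^1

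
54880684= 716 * 76649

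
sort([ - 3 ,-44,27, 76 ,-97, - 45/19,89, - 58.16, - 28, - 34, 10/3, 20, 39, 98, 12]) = [ - 97, - 58.16, - 44, - 34, - 28,-3, - 45/19, 10/3, 12,20,27 , 39,76, 89, 98]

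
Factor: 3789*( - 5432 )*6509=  - 133967248632=-2^3*3^2 *7^1*23^1*97^1*283^1*421^1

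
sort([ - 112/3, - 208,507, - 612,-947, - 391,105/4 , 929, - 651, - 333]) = [ - 947,  -  651, - 612,  -  391, - 333, - 208, - 112/3,105/4,  507,929]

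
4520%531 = 272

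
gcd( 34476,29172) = 2652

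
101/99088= 101/99088= 0.00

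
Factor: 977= 977^1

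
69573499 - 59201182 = 10372317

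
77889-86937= - 9048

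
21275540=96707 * 220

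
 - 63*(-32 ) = 2016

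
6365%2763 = 839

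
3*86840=260520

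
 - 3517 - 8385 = -11902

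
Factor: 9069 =3^1*3023^1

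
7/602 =1/86= 0.01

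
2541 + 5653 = 8194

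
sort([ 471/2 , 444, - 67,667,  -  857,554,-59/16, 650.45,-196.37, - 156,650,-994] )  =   [ - 994,-857, -196.37,-156,-67 ,-59/16,471/2, 444, 554,650,650.45, 667]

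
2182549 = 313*6973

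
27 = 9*3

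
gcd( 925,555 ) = 185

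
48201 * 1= 48201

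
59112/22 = 29556/11= 2686.91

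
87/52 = 1 + 35/52  =  1.67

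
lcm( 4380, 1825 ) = 21900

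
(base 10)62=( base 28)26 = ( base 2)111110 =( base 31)20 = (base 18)38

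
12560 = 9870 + 2690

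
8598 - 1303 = 7295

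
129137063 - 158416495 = - 29279432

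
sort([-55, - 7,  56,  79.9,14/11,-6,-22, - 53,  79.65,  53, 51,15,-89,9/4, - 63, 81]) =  [ - 89, - 63, - 55 , - 53, - 22, - 7, - 6,14/11,9/4,15, 51 , 53, 56,79.65,  79.9, 81] 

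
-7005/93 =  - 2335/31 = - 75.32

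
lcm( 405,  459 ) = 6885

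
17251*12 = 207012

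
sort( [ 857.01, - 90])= [ - 90, 857.01] 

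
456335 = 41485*11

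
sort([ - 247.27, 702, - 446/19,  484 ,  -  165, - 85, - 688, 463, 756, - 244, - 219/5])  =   [-688, - 247.27,-244,-165,-85,-219/5,- 446/19,463, 484,702, 756]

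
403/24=16  +  19/24 = 16.79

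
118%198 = 118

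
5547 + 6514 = 12061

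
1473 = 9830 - 8357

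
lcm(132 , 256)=8448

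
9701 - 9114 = 587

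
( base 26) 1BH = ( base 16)3d3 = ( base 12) 697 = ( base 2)1111010011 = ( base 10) 979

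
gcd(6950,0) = 6950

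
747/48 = 15 + 9/16 =15.56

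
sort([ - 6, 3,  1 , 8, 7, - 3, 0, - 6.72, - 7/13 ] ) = [- 6.72, - 6, - 3, - 7/13,0,1, 3, 7,8]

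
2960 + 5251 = 8211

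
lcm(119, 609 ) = 10353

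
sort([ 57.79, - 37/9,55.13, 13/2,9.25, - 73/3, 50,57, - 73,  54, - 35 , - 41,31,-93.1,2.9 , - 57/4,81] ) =[ - 93.1, - 73, - 41, - 35, - 73/3, - 57/4,-37/9,2.9,13/2,9.25 , 31, 50 , 54,55.13,57,57.79, 81]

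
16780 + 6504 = 23284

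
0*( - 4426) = 0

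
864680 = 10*86468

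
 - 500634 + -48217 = -548851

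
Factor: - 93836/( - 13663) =2^2*13^ ( - 1)*1051^ (  -  1 )*23459^1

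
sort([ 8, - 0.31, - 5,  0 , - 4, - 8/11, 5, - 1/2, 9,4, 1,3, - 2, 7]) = [ - 5 ,-4,  -  2, - 8/11,-1/2,-0.31 , 0 , 1,  3,4,5 , 7,8,9 ] 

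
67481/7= 67481/7= 9640.14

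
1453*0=0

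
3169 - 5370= - 2201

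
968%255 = 203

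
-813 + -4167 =  -  4980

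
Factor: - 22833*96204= - 2196625932 = - 2^2*3^3*43^1*59^1*  8017^1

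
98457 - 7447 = 91010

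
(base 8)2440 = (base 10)1312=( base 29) 1G7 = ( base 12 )914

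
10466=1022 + 9444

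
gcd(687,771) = 3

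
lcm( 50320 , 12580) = 50320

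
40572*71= 2880612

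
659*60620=39948580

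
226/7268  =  113/3634 = 0.03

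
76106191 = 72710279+3395912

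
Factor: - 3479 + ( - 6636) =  - 10115 = - 5^1* 7^1*17^2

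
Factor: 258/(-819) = -2^1 * 3^( - 1) * 7^( - 1 )*13^(  -  1)*43^1 = -86/273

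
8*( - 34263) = - 274104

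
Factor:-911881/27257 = -23^1 * 41^1*97^( - 1 )*281^( - 1 )*967^1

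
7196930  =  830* 8671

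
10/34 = 5/17=0.29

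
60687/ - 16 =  - 3793 + 1/16 = - 3792.94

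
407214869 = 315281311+91933558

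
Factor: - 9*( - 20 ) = 180 = 2^2*3^2*5^1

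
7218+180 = 7398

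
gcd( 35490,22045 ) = 5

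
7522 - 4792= 2730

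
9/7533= 1/837  =  0.00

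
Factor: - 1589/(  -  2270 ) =7/10 = 2^( - 1)*5^(- 1)*7^1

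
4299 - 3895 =404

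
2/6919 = 2/6919 = 0.00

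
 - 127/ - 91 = 1 + 36/91 = 1.40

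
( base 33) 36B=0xD94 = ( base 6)24032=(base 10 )3476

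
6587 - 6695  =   - 108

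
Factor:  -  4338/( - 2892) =2^( - 1) * 3^1  =  3/2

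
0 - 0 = 0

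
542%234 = 74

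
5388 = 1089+4299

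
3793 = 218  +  3575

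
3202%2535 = 667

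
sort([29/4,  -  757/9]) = [-757/9 , 29/4] 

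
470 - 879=-409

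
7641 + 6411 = 14052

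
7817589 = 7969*981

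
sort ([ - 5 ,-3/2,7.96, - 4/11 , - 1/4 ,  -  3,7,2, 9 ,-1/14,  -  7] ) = [-7,  -  5,-3, - 3/2 ,  -  4/11,-1/4,-1/14,2,  7,7.96, 9]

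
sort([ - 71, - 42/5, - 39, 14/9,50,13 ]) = [ - 71, - 39, - 42/5  ,  14/9,13, 50]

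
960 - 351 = 609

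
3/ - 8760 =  - 1 + 2919/2920 =- 0.00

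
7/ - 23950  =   - 7/23950 = - 0.00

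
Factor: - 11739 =-3^1 * 7^1*13^1 * 43^1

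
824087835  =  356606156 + 467481679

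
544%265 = 14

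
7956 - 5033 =2923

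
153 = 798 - 645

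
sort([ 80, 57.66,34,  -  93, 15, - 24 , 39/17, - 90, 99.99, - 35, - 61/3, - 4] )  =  [ - 93,  -  90, - 35, - 24, - 61/3,  -  4, 39/17, 15, 34 , 57.66, 80, 99.99 ]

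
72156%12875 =7781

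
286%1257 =286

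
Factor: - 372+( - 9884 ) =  - 10256=- 2^4*641^1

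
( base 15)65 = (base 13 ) 74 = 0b1011111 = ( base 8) 137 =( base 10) 95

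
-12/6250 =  - 1 + 3119/3125 = - 0.00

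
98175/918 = 106  +  17/18 = 106.94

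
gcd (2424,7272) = 2424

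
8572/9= 952 + 4/9 = 952.44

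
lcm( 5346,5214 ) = 422334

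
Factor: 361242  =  2^1*3^2*7^1 * 47^1*61^1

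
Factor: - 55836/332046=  -94/559=- 2^1*13^(  -  1) * 43^(-1) * 47^1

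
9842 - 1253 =8589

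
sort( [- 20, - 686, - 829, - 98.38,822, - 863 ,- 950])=[ - 950, - 863, -829 , - 686, - 98.38, - 20, 822 ]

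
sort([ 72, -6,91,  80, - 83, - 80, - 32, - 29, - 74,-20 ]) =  [ - 83, - 80 , - 74 ,-32, - 29, - 20, - 6,72,80,91]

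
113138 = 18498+94640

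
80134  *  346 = 27726364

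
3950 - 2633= 1317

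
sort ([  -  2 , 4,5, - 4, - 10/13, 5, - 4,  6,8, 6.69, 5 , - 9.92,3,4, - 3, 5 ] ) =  [ - 9.92, - 4, - 4,-3, - 2, - 10/13 , 3,  4,  4,5 , 5,5, 5, 6 , 6.69, 8]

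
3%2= 1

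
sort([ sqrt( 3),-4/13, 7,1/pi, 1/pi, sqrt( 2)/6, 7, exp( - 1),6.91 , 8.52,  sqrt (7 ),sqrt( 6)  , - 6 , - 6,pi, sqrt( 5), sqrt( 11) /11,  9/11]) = [ - 6, - 6, - 4/13,sqrt( 2 )/6,  sqrt( 11) /11,1/pi , 1/pi, exp( - 1),9/11,sqrt( 3),  sqrt( 5), sqrt( 6), sqrt( 7 ) , pi, 6.91,7, 7,8.52 ]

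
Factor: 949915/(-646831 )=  - 5^1*189983^1*646831^( - 1)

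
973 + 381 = 1354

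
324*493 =159732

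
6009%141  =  87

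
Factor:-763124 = -2^2*107^1*1783^1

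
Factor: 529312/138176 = 2^( - 1 )*7^1*127^( - 1 )*139^1 =973/254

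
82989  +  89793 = 172782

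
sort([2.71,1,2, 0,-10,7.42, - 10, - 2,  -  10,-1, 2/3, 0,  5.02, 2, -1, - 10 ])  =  [-10,-10, - 10, - 10,-2, - 1,-1, 0 , 0,2/3,1, 2,2, 2.71,5.02,7.42] 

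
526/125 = 526/125= 4.21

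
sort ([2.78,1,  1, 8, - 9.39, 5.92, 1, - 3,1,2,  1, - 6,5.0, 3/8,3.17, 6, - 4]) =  [ - 9.39, - 6, - 4, - 3,3/8, 1,1, 1,1,  1,2,2.78, 3.17, 5.0, 5.92, 6,8]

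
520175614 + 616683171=1136858785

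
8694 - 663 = 8031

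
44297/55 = 805+2/5 =805.40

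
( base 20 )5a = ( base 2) 1101110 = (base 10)110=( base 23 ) 4i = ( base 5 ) 420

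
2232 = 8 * 279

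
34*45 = 1530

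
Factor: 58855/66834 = 745/846 = 2^( - 1 )*3^(-2 )*5^1*  47^( - 1 ) * 149^1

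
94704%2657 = 1709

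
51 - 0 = 51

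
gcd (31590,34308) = 18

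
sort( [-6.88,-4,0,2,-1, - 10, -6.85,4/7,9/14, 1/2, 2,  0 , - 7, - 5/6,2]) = [-10,-7, - 6.88,  -  6.85, - 4, - 1,- 5/6,  0, 0 , 1/2 , 4/7, 9/14,  2, 2 , 2]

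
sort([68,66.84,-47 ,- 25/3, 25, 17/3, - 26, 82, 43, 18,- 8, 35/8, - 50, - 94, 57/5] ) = [ - 94, - 50,- 47, - 26,  -  25/3, - 8, 35/8,17/3, 57/5 , 18,25, 43, 66.84,  68, 82]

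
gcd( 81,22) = 1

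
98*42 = 4116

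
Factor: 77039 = 41^1 * 1879^1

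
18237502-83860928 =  - 65623426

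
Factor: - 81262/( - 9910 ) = 5^(  -  1)*41^1 =41/5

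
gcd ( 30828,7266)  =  42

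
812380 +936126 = 1748506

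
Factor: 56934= 2^1 * 3^2*3163^1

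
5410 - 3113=2297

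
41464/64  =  5183/8 = 647.88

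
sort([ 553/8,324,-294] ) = [ - 294,553/8  ,  324 ] 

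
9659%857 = 232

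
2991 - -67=3058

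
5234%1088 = 882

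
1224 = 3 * 408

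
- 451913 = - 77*5869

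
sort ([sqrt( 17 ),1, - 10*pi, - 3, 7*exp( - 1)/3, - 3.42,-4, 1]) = [ - 10*pi, - 4, - 3.42,  -  3,7*exp(- 1) /3, 1, 1,  sqrt(  17)] 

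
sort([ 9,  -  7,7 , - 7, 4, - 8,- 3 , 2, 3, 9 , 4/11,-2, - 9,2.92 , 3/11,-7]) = [-9, - 8, - 7 , -7,-7, - 3,-2 , 3/11, 4/11,2,  2.92, 3, 4 , 7, 9,9 ] 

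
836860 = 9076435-8239575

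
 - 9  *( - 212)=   1908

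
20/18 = 10/9 = 1.11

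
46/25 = 1+21/25 = 1.84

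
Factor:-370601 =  - 7^1*11^1 * 4813^1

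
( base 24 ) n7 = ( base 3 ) 202201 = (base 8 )1057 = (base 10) 559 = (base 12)3A7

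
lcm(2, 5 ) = 10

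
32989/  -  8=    - 32989/8  =  -  4123.62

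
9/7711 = 9/7711=0.00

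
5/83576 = 5/83576 = 0.00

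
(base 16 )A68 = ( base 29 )34P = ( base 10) 2664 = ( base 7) 10524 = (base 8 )5150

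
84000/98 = 857 + 1/7 =857.14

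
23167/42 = 23167/42 = 551.60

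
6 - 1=5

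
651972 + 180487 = 832459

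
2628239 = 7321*359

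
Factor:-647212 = -2^2*239^1*677^1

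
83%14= 13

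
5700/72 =79 + 1/6 = 79.17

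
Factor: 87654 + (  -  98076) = -10422 = -  2^1*3^3*193^1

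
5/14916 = 5/14916  =  0.00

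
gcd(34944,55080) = 24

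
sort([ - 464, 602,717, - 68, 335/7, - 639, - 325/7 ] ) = [-639,  -  464,- 68 , - 325/7,335/7,602,717 ]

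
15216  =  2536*6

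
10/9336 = 5/4668= 0.00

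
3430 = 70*49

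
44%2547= 44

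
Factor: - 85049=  - 85049^1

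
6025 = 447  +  5578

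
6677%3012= 653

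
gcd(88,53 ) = 1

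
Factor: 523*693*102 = 36968778 = 2^1*3^3*7^1*11^1*17^1*523^1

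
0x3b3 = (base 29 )13J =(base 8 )1663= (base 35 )R2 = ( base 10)947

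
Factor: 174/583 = 2^1*  3^1 * 11^( - 1)*29^1*53^( - 1)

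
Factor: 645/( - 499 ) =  - 3^1*5^1 * 43^1*499^( - 1)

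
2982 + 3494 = 6476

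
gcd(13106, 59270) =2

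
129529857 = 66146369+63383488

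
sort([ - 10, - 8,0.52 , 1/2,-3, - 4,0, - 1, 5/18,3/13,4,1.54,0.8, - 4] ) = [ -10, - 8, - 4, - 4, - 3, - 1,0,3/13,5/18,1/2,0.52,0.8, 1.54, 4] 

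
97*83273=8077481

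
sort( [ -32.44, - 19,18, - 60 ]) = [ - 60, - 32.44, - 19,18]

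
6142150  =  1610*3815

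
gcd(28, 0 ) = 28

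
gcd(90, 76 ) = 2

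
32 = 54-22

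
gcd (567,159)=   3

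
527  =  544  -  17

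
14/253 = 14/253 = 0.06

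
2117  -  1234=883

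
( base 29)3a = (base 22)49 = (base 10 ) 97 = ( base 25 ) 3M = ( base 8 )141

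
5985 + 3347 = 9332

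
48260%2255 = 905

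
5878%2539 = 800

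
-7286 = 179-7465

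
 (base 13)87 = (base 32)3F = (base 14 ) 7D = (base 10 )111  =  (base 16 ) 6F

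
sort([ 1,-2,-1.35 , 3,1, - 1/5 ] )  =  [-2, - 1.35,-1/5,1, 1, 3] 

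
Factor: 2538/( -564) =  - 9/2= - 2^( - 1 ) * 3^2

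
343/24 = 14 + 7/24 = 14.29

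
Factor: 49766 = 2^1*149^1 *167^1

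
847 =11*77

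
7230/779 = 7230/779= 9.28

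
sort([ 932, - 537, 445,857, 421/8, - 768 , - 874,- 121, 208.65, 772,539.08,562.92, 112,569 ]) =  [ - 874,-768, - 537, - 121, 421/8, 112, 208.65, 445, 539.08, 562.92, 569, 772, 857, 932]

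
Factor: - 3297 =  - 3^1*7^1*157^1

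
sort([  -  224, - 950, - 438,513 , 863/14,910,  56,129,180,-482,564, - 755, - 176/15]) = [ -950, - 755, - 482,-438,  -  224, - 176/15 , 56, 863/14,129, 180, 513,564,910 ] 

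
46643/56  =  832 + 51/56= 832.91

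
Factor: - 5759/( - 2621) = 13^1*443^1 * 2621^( - 1)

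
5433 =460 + 4973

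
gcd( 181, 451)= 1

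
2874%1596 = 1278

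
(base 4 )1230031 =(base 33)6BS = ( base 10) 6925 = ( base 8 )15415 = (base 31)76C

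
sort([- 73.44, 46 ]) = [ - 73.44, 46]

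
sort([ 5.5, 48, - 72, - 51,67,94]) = [  -  72,-51,5.5,48,67,94]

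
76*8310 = 631560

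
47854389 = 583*82083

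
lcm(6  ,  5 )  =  30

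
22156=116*191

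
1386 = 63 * 22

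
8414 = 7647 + 767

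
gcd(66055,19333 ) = 1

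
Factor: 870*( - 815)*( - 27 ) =2^1 * 3^4 * 5^2*29^1*163^1 = 19144350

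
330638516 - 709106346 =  -378467830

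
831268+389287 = 1220555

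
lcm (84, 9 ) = 252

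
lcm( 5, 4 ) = 20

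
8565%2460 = 1185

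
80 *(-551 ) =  - 44080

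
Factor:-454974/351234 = - 3^( - 1 )*79^( - 1)*307^1 = - 307/237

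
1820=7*260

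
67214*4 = 268856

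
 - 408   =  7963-8371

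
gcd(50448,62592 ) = 48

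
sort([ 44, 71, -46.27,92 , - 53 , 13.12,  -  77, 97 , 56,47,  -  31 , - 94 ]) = [  -  94,  -  77, - 53,-46.27, - 31,13.12,  44,47, 56,71,92, 97 ] 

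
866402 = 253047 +613355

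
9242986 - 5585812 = 3657174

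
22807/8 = 22807/8 = 2850.88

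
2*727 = 1454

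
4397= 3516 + 881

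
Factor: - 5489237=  - 13^1*422249^1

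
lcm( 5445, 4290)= 141570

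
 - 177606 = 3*(-59202 ) 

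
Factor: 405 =3^4*5^1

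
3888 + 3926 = 7814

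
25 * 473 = 11825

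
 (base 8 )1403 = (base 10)771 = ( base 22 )1d1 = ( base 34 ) mn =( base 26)13H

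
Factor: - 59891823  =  -3^2*6654647^1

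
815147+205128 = 1020275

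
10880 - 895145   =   - 884265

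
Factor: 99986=2^1*49993^1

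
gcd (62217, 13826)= 6913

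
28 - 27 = 1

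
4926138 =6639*742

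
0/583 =0= 0.00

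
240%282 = 240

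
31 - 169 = -138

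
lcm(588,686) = 4116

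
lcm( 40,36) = 360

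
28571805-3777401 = 24794404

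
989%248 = 245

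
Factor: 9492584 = 2^3*1186573^1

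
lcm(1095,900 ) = 65700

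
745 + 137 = 882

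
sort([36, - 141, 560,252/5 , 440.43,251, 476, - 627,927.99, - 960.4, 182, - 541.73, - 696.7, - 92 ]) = [-960.4, - 696.7, - 627,-541.73, - 141, - 92,36, 252/5,  182,251, 440.43,476, 560,927.99]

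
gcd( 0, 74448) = 74448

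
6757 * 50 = 337850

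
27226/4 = 6806 + 1/2 = 6806.50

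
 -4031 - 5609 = -9640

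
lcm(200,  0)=0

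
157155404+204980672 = 362136076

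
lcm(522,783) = 1566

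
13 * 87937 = 1143181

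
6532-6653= - 121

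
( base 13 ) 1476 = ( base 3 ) 11002000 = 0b101110011010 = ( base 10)2970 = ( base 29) 3fc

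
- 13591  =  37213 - 50804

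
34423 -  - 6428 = 40851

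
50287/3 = 16762 + 1/3 =16762.33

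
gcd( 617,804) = 1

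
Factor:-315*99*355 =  - 3^4*5^2 * 7^1*11^1 * 71^1 = -11070675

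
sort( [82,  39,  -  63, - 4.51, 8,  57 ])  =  [-63,-4.51,8,39,57,  82 ] 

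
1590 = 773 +817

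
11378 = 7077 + 4301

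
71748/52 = 17937/13  =  1379.77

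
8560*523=4476880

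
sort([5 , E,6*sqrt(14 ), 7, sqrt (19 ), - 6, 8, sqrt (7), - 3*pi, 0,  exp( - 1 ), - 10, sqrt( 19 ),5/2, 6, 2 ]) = [  -  10,  -  3*pi, - 6,0, exp( - 1 ),2, 5/2, sqrt(7), E, sqrt (19 ), sqrt( 19 ),5, 6, 7, 8,6*sqrt( 14) ]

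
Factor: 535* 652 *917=2^2*5^1*7^1*107^1 * 131^1*163^1 = 319867940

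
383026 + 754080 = 1137106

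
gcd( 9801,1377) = 81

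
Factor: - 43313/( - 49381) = 19^(-1 )*23^( - 1)*113^( - 1)*43313^1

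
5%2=1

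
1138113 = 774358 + 363755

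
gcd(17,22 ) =1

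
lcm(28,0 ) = 0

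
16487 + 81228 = 97715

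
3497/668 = 5 + 157/668 =5.24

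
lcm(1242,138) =1242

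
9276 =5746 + 3530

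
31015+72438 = 103453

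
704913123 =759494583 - 54581460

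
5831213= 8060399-2229186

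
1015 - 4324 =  - 3309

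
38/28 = 1 + 5/14= 1.36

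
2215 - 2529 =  - 314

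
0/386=0 = 0.00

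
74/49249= 74/49249= 0.00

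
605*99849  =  60408645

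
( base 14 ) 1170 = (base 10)3038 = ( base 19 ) 87h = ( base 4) 233132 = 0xBDE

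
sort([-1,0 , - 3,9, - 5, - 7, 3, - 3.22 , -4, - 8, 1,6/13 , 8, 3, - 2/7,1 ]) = [ -8,-7,-5, - 4, - 3.22, -3,-1,  -  2/7, 0, 6/13,1,  1,3,3,8, 9 ] 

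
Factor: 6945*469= 3^1  *5^1*7^1*67^1*463^1 = 3257205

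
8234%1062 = 800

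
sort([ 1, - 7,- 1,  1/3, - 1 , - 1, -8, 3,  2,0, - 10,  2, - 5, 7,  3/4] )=[ - 10, - 8, - 7, - 5, - 1,-1, - 1 , 0 , 1/3,3/4,  1,  2, 2, 3,  7]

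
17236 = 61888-44652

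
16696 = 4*4174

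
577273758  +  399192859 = 976466617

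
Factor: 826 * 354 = 292404 = 2^2*3^1 * 7^1*59^2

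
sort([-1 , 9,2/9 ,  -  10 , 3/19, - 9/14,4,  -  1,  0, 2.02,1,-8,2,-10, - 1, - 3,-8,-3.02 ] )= [ - 10,-10,-8, - 8,- 3.02, -3, - 1,- 1,  -  1, - 9/14, 0,3/19,  2/9, 1, 2,2.02,  4 , 9]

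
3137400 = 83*37800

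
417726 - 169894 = 247832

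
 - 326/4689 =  - 326/4689= -0.07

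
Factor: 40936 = 2^3*7^1* 17^1*43^1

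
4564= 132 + 4432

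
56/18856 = 7/2357 = 0.00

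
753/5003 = 753/5003 = 0.15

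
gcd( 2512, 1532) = 4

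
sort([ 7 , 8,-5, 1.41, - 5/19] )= [ - 5, - 5/19, 1.41,7, 8]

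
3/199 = 3/199 = 0.02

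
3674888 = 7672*479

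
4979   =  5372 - 393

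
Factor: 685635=3^1 * 5^1*43^1*1063^1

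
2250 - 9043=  - 6793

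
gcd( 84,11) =1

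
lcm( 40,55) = 440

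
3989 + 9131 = 13120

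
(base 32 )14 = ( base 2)100100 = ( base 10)36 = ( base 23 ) 1d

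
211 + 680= 891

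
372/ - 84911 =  - 1  +  84539/84911  =  -  0.00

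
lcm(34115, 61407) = 307035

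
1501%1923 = 1501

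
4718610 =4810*981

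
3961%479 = 129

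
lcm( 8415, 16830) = 16830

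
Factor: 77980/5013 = 2^2*3^( -2)*5^1*7^1 = 140/9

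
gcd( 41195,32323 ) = 1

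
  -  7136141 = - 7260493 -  - 124352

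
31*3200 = 99200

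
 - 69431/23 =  - 69431/23 = - 3018.74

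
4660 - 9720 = -5060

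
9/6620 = 9/6620 = 0.00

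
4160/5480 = 104/137 =0.76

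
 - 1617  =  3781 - 5398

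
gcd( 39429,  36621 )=117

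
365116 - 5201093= - 4835977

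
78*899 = 70122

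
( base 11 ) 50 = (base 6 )131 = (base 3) 2001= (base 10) 55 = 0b110111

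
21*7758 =162918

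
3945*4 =15780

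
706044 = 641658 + 64386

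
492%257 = 235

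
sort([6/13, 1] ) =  [6/13,1 ]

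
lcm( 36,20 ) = 180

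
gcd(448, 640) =64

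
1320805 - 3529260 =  - 2208455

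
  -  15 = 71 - 86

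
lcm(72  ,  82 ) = 2952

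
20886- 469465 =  - 448579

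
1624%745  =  134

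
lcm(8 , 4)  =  8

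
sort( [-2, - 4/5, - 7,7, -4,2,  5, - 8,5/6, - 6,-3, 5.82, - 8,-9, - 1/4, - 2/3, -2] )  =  [ -9, - 8,-8, - 7  , - 6, - 4, - 3, - 2 , - 2  , - 4/5,  -  2/3,-1/4,5/6 , 2,5, 5.82, 7 ]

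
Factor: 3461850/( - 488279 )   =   - 2^1*3^2*5^2*7^2 *11^( - 1)*157^1*44389^( - 1)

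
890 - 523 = 367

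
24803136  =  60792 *408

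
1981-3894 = -1913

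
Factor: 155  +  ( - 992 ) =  - 3^3 * 31^1 = - 837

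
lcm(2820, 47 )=2820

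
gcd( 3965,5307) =61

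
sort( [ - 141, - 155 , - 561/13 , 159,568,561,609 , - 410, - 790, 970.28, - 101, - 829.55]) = [ - 829.55,- 790,-410, - 155,-141, - 101, -561/13,159,561 , 568 , 609,970.28] 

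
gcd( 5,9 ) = 1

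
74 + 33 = 107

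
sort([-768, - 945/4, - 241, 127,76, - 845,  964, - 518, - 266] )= [ - 845,-768 ,-518,  -  266, - 241, - 945/4,76, 127, 964 ]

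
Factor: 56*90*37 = 2^4*3^2*5^1*7^1 * 37^1=186480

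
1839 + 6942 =8781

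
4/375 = 4/375 =0.01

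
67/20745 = 67/20745= 0.00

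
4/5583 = 4/5583 = 0.00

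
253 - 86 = 167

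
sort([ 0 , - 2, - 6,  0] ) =[ - 6, - 2,0,0]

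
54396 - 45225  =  9171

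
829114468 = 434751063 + 394363405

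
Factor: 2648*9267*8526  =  2^4*3^2*7^2 * 29^1*331^1*3089^1 = 209219650416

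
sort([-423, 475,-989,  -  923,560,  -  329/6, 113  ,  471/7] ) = [ - 989,  -  923,  -  423,  -  329/6  ,  471/7 , 113, 475, 560]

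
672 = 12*56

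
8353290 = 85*98274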